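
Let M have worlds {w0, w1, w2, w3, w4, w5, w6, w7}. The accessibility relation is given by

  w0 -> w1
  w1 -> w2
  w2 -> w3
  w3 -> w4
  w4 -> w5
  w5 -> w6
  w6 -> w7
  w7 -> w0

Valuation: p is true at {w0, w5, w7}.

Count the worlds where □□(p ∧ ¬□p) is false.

w0: successors {w1}; □(p ∧ ¬□p) there: w1:F. ✗
w1: successors {w2}; □(p ∧ ¬□p) there: w2:F. ✗
w2: successors {w3}; □(p ∧ ¬□p) there: w3:F. ✗
w3: successors {w4}; □(p ∧ ¬□p) there: w4:T. ✓
w4: successors {w5}; □(p ∧ ¬□p) there: w5:F. ✗
w5: successors {w6}; □(p ∧ ¬□p) there: w6:F. ✗
w6: successors {w7}; □(p ∧ ¬□p) there: w7:T. ✓
w7: successors {w0}; □(p ∧ ¬□p) there: w0:F. ✗
Satisfying worlds: {w3, w6}.
So □□(p ∧ ¬□p) fails at the other 6 worlds.

6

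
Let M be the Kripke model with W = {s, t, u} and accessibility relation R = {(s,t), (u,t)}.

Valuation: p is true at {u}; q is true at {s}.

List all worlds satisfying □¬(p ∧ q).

{s, t, u}

s: successors {t}; ¬(p ∧ q) there: t:T. ✓
t: no successors, so □¬(p ∧ q) holds vacuously. ✓
u: successors {t}; ¬(p ∧ q) there: t:T. ✓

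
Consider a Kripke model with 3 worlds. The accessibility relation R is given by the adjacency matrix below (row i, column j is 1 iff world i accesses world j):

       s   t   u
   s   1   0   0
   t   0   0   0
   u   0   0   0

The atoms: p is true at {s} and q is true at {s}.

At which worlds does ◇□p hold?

{s}

s: successors {s}; □p there: s:T. ✓
t: no successors, so ◇□p fails. ✗
u: no successors, so ◇□p fails. ✗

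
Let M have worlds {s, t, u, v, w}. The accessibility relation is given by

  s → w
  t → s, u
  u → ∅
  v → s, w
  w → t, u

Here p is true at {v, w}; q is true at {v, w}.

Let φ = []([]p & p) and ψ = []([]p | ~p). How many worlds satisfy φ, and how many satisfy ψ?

For []([]p & p):
s: successors {w}; []p & p there: w:F. ✗
t: successors {s, u}; []p & p there: s:F, u:F. ✗
u: no successors, so []([]p & p) holds vacuously. ✓
v: successors {s, w}; []p & p there: s:F, w:F. ✗
w: successors {t, u}; []p & p there: t:F, u:F. ✗
— 1 world.
For []([]p | ~p):
s: successors {w}; []p | ~p there: w:F. ✗
t: successors {s, u}; []p | ~p there: s:T, u:T. ✓
u: no successors, so []([]p | ~p) holds vacuously. ✓
v: successors {s, w}; []p | ~p there: s:T, w:F. ✗
w: successors {t, u}; []p | ~p there: t:T, u:T. ✓
— 3 worlds.

1 and 3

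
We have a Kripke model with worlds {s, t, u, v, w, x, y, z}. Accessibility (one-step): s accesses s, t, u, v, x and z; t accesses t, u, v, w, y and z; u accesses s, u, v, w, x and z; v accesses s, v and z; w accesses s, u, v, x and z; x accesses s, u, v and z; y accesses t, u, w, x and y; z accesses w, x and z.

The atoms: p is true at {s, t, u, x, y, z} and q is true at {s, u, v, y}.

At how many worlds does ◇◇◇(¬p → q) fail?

s: successors {s, t, u, v, x, z}; ◇◇(¬p → q) there: s:T, t:T, u:T, v:T, x:T, z:T. ✓
t: successors {t, u, v, w, y, z}; ◇◇(¬p → q) there: t:T, u:T, v:T, w:T, y:T, z:T. ✓
u: successors {s, u, v, w, x, z}; ◇◇(¬p → q) there: s:T, u:T, v:T, w:T, x:T, z:T. ✓
v: successors {s, v, z}; ◇◇(¬p → q) there: s:T, v:T, z:T. ✓
w: successors {s, u, v, x, z}; ◇◇(¬p → q) there: s:T, u:T, v:T, x:T, z:T. ✓
x: successors {s, u, v, z}; ◇◇(¬p → q) there: s:T, u:T, v:T, z:T. ✓
y: successors {t, u, w, x, y}; ◇◇(¬p → q) there: t:T, u:T, w:T, x:T, y:T. ✓
z: successors {w, x, z}; ◇◇(¬p → q) there: w:T, x:T, z:T. ✓
Satisfying worlds: {s, t, u, v, w, x, y, z}.
So ◇◇◇(¬p → q) fails at the other 0 worlds.

0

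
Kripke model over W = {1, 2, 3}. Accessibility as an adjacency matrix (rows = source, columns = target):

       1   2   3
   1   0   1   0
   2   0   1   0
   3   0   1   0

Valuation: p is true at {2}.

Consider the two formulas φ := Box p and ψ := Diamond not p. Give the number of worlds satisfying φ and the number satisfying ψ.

3 and 0

For Box p:
1: successors {2}; p there: 2:T. ✓
2: successors {2}; p there: 2:T. ✓
3: successors {2}; p there: 2:T. ✓
— 3 worlds.
For Diamond not p:
1: successors {2}; not p there: 2:F. ✗
2: successors {2}; not p there: 2:F. ✗
3: successors {2}; not p there: 2:F. ✗
— 0 worlds.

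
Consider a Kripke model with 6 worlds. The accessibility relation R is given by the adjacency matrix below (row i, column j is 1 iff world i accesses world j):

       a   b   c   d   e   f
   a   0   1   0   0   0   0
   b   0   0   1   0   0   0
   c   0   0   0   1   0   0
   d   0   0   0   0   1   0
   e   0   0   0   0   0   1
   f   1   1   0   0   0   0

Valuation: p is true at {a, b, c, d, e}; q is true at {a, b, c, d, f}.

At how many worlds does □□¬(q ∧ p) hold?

2

a: successors {b}; □¬(q ∧ p) there: b:F. ✗
b: successors {c}; □¬(q ∧ p) there: c:F. ✗
c: successors {d}; □¬(q ∧ p) there: d:T. ✓
d: successors {e}; □¬(q ∧ p) there: e:T. ✓
e: successors {f}; □¬(q ∧ p) there: f:F. ✗
f: successors {a, b}; □¬(q ∧ p) there: a:F, b:F. ✗
Satisfying worlds: {c, d}.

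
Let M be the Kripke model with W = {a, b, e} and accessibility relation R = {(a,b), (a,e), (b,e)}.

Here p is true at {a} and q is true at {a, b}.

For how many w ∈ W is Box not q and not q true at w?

a: Box not q is F, not q is F. ✗
b: Box not q is T, not q is F. ✗
e: Box not q is T, not q is T. ✓
Satisfying worlds: {e}.

1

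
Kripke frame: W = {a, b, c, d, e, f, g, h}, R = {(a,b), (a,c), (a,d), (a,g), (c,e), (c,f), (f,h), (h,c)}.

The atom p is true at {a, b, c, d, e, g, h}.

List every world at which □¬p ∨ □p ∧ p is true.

a: □¬p is F, □p ∧ p is T. ✓
b: □¬p is T, □p ∧ p is T. ✓
c: □¬p is F, □p ∧ p is F. ✗
d: □¬p is T, □p ∧ p is T. ✓
e: □¬p is T, □p ∧ p is T. ✓
f: □¬p is F, □p ∧ p is F. ✗
g: □¬p is T, □p ∧ p is T. ✓
h: □¬p is F, □p ∧ p is T. ✓

{a, b, d, e, g, h}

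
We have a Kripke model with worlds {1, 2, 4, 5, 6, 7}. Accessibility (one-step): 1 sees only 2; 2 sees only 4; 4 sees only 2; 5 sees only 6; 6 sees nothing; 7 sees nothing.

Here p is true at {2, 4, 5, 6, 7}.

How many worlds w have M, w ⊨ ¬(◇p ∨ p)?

0

1: ◇p ∨ p is T. ✗
2: ◇p ∨ p is T. ✗
4: ◇p ∨ p is T. ✗
5: ◇p ∨ p is T. ✗
6: ◇p ∨ p is T. ✗
7: ◇p ∨ p is T. ✗
Satisfying worlds: ∅.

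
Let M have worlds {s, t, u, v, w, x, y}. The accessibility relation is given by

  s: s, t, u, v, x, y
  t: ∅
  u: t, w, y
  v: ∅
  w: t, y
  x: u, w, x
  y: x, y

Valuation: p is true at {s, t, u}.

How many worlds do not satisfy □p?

s: successors {s, t, u, v, x, y}; p there: s:T, t:T, u:T, v:F, x:F, y:F. ✗
t: no successors, so □p holds vacuously. ✓
u: successors {t, w, y}; p there: t:T, w:F, y:F. ✗
v: no successors, so □p holds vacuously. ✓
w: successors {t, y}; p there: t:T, y:F. ✗
x: successors {u, w, x}; p there: u:T, w:F, x:F. ✗
y: successors {x, y}; p there: x:F, y:F. ✗
Satisfying worlds: {t, v}.
So □p fails at the other 5 worlds.

5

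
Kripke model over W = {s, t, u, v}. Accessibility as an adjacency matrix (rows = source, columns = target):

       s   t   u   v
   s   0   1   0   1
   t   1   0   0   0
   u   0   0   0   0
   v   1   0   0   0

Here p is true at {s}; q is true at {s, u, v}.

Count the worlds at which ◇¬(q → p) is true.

1

s: successors {t, v}; ¬(q → p) there: t:F, v:T. ✓
t: successors {s}; ¬(q → p) there: s:F. ✗
u: no successors, so ◇¬(q → p) fails. ✗
v: successors {s}; ¬(q → p) there: s:F. ✗
Satisfying worlds: {s}.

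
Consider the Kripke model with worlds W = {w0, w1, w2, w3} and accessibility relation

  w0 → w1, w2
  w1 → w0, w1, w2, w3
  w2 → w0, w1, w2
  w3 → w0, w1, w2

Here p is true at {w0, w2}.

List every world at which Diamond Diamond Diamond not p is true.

{w0, w1, w2, w3}

w0: successors {w1, w2}; Diamond Diamond not p there: w1:T, w2:T. ✓
w1: successors {w0, w1, w2, w3}; Diamond Diamond not p there: w0:T, w1:T, w2:T, w3:T. ✓
w2: successors {w0, w1, w2}; Diamond Diamond not p there: w0:T, w1:T, w2:T. ✓
w3: successors {w0, w1, w2}; Diamond Diamond not p there: w0:T, w1:T, w2:T. ✓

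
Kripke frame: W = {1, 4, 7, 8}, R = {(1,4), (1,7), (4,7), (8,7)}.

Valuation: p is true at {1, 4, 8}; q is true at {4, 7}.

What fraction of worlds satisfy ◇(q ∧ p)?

1/4

1: successors {4, 7}; q ∧ p there: 4:T, 7:F. ✓
4: successors {7}; q ∧ p there: 7:F. ✗
7: no successors, so ◇(q ∧ p) fails. ✗
8: successors {7}; q ∧ p there: 7:F. ✗
That's 1 of 4 worlds, so 1/4.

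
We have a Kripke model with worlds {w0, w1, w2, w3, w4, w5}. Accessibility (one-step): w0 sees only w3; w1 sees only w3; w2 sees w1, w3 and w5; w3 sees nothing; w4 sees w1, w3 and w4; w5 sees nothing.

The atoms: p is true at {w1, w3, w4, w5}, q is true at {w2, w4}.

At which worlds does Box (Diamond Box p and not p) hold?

{w3, w5}

w0: successors {w3}; Diamond Box p and not p there: w3:F. ✗
w1: successors {w3}; Diamond Box p and not p there: w3:F. ✗
w2: successors {w1, w3, w5}; Diamond Box p and not p there: w1:F, w3:F, w5:F. ✗
w3: no successors, so Box (Diamond Box p and not p) holds vacuously. ✓
w4: successors {w1, w3, w4}; Diamond Box p and not p there: w1:F, w3:F, w4:F. ✗
w5: no successors, so Box (Diamond Box p and not p) holds vacuously. ✓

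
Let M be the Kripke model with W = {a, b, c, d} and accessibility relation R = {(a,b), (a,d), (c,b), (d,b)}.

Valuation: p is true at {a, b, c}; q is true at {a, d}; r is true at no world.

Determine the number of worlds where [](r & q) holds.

a: successors {b, d}; r & q there: b:F, d:F. ✗
b: no successors, so [](r & q) holds vacuously. ✓
c: successors {b}; r & q there: b:F. ✗
d: successors {b}; r & q there: b:F. ✗
Satisfying worlds: {b}.

1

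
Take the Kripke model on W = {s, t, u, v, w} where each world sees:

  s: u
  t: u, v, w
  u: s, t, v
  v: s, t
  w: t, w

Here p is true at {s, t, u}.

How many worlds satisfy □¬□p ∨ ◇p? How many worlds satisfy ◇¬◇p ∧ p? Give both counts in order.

For □¬□p ∨ ◇p:
s: □¬□p is T, ◇p is T. ✓
t: □¬□p is F, ◇p is T. ✓
u: □¬□p is F, ◇p is T. ✓
v: □¬□p is F, ◇p is T. ✓
w: □¬□p is T, ◇p is T. ✓
— 5 worlds.
For ◇¬◇p ∧ p:
s: ◇¬◇p is F, p is T. ✗
t: ◇¬◇p is F, p is T. ✗
u: ◇¬◇p is F, p is T. ✗
v: ◇¬◇p is F, p is F. ✗
w: ◇¬◇p is F, p is F. ✗
— 0 worlds.

5 and 0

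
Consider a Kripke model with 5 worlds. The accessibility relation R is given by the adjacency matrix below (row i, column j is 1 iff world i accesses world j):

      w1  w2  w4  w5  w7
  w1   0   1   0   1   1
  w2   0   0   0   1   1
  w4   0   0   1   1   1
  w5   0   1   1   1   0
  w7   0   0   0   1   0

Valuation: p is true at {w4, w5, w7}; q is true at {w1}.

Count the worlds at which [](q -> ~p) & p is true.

w1: [](q -> ~p) is T, p is F. ✗
w2: [](q -> ~p) is T, p is F. ✗
w4: [](q -> ~p) is T, p is T. ✓
w5: [](q -> ~p) is T, p is T. ✓
w7: [](q -> ~p) is T, p is T. ✓
Satisfying worlds: {w4, w5, w7}.

3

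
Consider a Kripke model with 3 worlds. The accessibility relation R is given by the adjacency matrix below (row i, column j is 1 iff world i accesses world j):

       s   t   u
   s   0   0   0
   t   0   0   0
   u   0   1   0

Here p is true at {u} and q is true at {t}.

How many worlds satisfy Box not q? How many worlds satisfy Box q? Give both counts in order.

For Box not q:
s: no successors, so Box not q holds vacuously. ✓
t: no successors, so Box not q holds vacuously. ✓
u: successors {t}; not q there: t:F. ✗
— 2 worlds.
For Box q:
s: no successors, so Box q holds vacuously. ✓
t: no successors, so Box q holds vacuously. ✓
u: successors {t}; q there: t:T. ✓
— 3 worlds.

2 and 3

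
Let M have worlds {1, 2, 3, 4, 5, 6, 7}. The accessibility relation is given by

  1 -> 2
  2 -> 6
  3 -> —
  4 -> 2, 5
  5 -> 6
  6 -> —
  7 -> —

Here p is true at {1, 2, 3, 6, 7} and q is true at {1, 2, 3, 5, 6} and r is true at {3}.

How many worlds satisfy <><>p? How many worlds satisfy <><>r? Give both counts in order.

2 and 0

For <><>p:
1: successors {2}; <>p there: 2:T. ✓
2: successors {6}; <>p there: 6:F. ✗
3: no successors, so <><>p fails. ✗
4: successors {2, 5}; <>p there: 2:T, 5:T. ✓
5: successors {6}; <>p there: 6:F. ✗
6: no successors, so <><>p fails. ✗
7: no successors, so <><>p fails. ✗
— 2 worlds.
For <><>r:
1: successors {2}; <>r there: 2:F. ✗
2: successors {6}; <>r there: 6:F. ✗
3: no successors, so <><>r fails. ✗
4: successors {2, 5}; <>r there: 2:F, 5:F. ✗
5: successors {6}; <>r there: 6:F. ✗
6: no successors, so <><>r fails. ✗
7: no successors, so <><>r fails. ✗
— 0 worlds.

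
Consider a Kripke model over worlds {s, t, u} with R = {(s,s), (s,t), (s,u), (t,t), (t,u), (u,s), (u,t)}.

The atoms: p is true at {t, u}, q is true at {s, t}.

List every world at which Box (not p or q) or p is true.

s: Box (not p or q) is F, p is F. ✗
t: Box (not p or q) is F, p is T. ✓
u: Box (not p or q) is T, p is T. ✓

{t, u}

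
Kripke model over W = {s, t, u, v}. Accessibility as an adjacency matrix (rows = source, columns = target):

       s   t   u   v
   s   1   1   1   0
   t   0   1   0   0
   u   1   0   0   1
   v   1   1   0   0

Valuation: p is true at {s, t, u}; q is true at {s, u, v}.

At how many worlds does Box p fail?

s: successors {s, t, u}; p there: s:T, t:T, u:T. ✓
t: successors {t}; p there: t:T. ✓
u: successors {s, v}; p there: s:T, v:F. ✗
v: successors {s, t}; p there: s:T, t:T. ✓
Satisfying worlds: {s, t, v}.
So Box p fails at the other 1 world.

1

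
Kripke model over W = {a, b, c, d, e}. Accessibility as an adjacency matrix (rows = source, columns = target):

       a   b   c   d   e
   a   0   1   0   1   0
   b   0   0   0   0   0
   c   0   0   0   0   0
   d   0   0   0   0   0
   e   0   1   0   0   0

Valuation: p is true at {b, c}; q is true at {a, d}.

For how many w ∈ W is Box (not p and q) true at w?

3

a: successors {b, d}; not p and q there: b:F, d:T. ✗
b: no successors, so Box (not p and q) holds vacuously. ✓
c: no successors, so Box (not p and q) holds vacuously. ✓
d: no successors, so Box (not p and q) holds vacuously. ✓
e: successors {b}; not p and q there: b:F. ✗
Satisfying worlds: {b, c, d}.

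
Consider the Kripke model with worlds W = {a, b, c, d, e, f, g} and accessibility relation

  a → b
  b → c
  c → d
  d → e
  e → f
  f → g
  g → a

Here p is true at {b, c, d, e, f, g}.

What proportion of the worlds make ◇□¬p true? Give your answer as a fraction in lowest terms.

1/7

a: successors {b}; □¬p there: b:F. ✗
b: successors {c}; □¬p there: c:F. ✗
c: successors {d}; □¬p there: d:F. ✗
d: successors {e}; □¬p there: e:F. ✗
e: successors {f}; □¬p there: f:F. ✗
f: successors {g}; □¬p there: g:T. ✓
g: successors {a}; □¬p there: a:F. ✗
That's 1 of 7 worlds, so 1/7.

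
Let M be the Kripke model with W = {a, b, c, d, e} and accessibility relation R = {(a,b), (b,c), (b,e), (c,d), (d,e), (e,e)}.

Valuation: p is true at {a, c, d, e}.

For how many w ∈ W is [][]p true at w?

a: successors {b}; []p there: b:T. ✓
b: successors {c, e}; []p there: c:T, e:T. ✓
c: successors {d}; []p there: d:T. ✓
d: successors {e}; []p there: e:T. ✓
e: successors {e}; []p there: e:T. ✓
Satisfying worlds: {a, b, c, d, e}.

5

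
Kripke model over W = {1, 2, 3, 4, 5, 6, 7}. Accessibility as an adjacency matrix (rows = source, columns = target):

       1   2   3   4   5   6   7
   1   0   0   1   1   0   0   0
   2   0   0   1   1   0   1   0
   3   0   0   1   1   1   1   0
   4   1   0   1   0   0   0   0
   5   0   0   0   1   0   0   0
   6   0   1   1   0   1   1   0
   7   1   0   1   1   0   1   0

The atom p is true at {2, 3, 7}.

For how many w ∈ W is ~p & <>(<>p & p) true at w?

1: ~p is T, <>(<>p & p) is T. ✓
2: ~p is F, <>(<>p & p) is T. ✗
3: ~p is F, <>(<>p & p) is T. ✗
4: ~p is T, <>(<>p & p) is T. ✓
5: ~p is T, <>(<>p & p) is F. ✗
6: ~p is T, <>(<>p & p) is T. ✓
7: ~p is F, <>(<>p & p) is T. ✗
Satisfying worlds: {1, 4, 6}.

3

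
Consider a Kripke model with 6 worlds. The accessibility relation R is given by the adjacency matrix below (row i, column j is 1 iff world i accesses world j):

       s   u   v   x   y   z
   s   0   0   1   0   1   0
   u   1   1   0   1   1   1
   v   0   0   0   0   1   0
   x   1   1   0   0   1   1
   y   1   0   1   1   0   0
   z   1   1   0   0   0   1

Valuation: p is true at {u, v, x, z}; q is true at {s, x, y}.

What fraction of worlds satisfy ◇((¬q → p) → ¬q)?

5/6

s: successors {v, y}; (¬q → p) → ¬q there: v:T, y:F. ✓
u: successors {s, u, x, y, z}; (¬q → p) → ¬q there: s:F, u:T, x:F, y:F, z:T. ✓
v: successors {y}; (¬q → p) → ¬q there: y:F. ✗
x: successors {s, u, y, z}; (¬q → p) → ¬q there: s:F, u:T, y:F, z:T. ✓
y: successors {s, v, x}; (¬q → p) → ¬q there: s:F, v:T, x:F. ✓
z: successors {s, u, z}; (¬q → p) → ¬q there: s:F, u:T, z:T. ✓
That's 5 of 6 worlds, so 5/6.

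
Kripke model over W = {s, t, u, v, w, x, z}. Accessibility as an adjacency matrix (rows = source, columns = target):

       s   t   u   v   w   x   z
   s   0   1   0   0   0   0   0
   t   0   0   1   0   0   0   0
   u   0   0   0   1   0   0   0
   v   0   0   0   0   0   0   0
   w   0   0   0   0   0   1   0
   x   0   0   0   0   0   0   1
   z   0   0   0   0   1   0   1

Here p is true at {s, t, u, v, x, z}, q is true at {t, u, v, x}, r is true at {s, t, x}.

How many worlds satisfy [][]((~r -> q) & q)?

s: successors {t}; []((~r -> q) & q) there: t:T. ✓
t: successors {u}; []((~r -> q) & q) there: u:T. ✓
u: successors {v}; []((~r -> q) & q) there: v:T. ✓
v: no successors, so [][]((~r -> q) & q) holds vacuously. ✓
w: successors {x}; []((~r -> q) & q) there: x:F. ✗
x: successors {z}; []((~r -> q) & q) there: z:F. ✗
z: successors {w, z}; []((~r -> q) & q) there: w:T, z:F. ✗
Satisfying worlds: {s, t, u, v}.

4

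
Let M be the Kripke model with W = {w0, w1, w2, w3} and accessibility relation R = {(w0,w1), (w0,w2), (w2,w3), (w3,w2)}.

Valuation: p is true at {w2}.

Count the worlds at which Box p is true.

2

w0: successors {w1, w2}; p there: w1:F, w2:T. ✗
w1: no successors, so Box p holds vacuously. ✓
w2: successors {w3}; p there: w3:F. ✗
w3: successors {w2}; p there: w2:T. ✓
Satisfying worlds: {w1, w3}.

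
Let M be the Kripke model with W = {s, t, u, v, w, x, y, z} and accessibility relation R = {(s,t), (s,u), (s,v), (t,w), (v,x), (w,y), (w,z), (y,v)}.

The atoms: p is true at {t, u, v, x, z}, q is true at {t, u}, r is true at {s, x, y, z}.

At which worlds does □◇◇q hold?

s: successors {t, u, v}; ◇◇q there: t:F, u:F, v:F. ✗
t: successors {w}; ◇◇q there: w:F. ✗
u: no successors, so □◇◇q holds vacuously. ✓
v: successors {x}; ◇◇q there: x:F. ✗
w: successors {y, z}; ◇◇q there: y:F, z:F. ✗
x: no successors, so □◇◇q holds vacuously. ✓
y: successors {v}; ◇◇q there: v:F. ✗
z: no successors, so □◇◇q holds vacuously. ✓

{u, x, z}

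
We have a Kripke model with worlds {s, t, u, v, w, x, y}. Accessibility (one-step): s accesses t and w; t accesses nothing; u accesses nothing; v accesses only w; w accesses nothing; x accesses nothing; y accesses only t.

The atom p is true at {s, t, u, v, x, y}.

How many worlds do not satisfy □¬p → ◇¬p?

s: □¬p is F, ◇¬p is T. ✓
t: □¬p is T, ◇¬p is F. ✗
u: □¬p is T, ◇¬p is F. ✗
v: □¬p is T, ◇¬p is T. ✓
w: □¬p is T, ◇¬p is F. ✗
x: □¬p is T, ◇¬p is F. ✗
y: □¬p is F, ◇¬p is F. ✓
Satisfying worlds: {s, v, y}.
So □¬p → ◇¬p fails at the other 4 worlds.

4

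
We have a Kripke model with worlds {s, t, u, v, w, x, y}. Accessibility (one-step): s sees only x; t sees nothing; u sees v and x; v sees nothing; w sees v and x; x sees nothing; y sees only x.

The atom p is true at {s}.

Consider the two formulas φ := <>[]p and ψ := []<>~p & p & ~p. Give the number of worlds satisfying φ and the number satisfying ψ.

For <>[]p:
s: successors {x}; []p there: x:T. ✓
t: no successors, so <>[]p fails. ✗
u: successors {v, x}; []p there: v:T, x:T. ✓
v: no successors, so <>[]p fails. ✗
w: successors {v, x}; []p there: v:T, x:T. ✓
x: no successors, so <>[]p fails. ✗
y: successors {x}; []p there: x:T. ✓
— 4 worlds.
For []<>~p & p & ~p:
s: []<>~p & p is F, ~p is F. ✗
t: []<>~p & p is F, ~p is T. ✗
u: []<>~p & p is F, ~p is T. ✗
v: []<>~p & p is F, ~p is T. ✗
w: []<>~p & p is F, ~p is T. ✗
x: []<>~p & p is F, ~p is T. ✗
y: []<>~p & p is F, ~p is T. ✗
— 0 worlds.

4 and 0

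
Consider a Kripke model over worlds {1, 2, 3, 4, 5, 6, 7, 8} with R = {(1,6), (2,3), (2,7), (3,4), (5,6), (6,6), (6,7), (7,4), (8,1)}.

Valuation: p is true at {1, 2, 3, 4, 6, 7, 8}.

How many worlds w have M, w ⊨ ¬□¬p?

1: □¬p is F. ✓
2: □¬p is F. ✓
3: □¬p is F. ✓
4: □¬p is T. ✗
5: □¬p is F. ✓
6: □¬p is F. ✓
7: □¬p is F. ✓
8: □¬p is F. ✓
Satisfying worlds: {1, 2, 3, 5, 6, 7, 8}.

7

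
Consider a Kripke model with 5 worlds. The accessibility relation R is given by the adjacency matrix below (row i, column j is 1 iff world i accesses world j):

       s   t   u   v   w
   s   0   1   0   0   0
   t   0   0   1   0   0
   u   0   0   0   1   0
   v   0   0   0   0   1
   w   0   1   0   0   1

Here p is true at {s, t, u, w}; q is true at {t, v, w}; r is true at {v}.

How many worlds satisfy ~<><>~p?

s: <><>~p is F. ✓
t: <><>~p is T. ✗
u: <><>~p is F. ✓
v: <><>~p is F. ✓
w: <><>~p is F. ✓
Satisfying worlds: {s, u, v, w}.

4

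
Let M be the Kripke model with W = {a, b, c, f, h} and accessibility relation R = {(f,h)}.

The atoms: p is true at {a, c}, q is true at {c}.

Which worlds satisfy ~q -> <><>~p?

{c}

a: ~q is T, <><>~p is F. ✗
b: ~q is T, <><>~p is F. ✗
c: ~q is F, <><>~p is F. ✓
f: ~q is T, <><>~p is F. ✗
h: ~q is T, <><>~p is F. ✗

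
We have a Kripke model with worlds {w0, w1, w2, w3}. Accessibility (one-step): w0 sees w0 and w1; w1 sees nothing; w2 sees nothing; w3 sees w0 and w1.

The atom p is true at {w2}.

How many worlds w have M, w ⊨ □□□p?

w0: successors {w0, w1}; □□p there: w0:F, w1:T. ✗
w1: no successors, so □□□p holds vacuously. ✓
w2: no successors, so □□□p holds vacuously. ✓
w3: successors {w0, w1}; □□p there: w0:F, w1:T. ✗
Satisfying worlds: {w1, w2}.

2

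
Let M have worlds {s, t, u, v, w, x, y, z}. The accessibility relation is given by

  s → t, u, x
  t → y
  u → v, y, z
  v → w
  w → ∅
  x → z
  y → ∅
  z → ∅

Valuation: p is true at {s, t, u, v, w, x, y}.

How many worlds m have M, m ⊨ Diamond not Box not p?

2

s: successors {t, u, x}; not Box not p there: t:T, u:T, x:F. ✓
t: successors {y}; not Box not p there: y:F. ✗
u: successors {v, y, z}; not Box not p there: v:T, y:F, z:F. ✓
v: successors {w}; not Box not p there: w:F. ✗
w: no successors, so Diamond not Box not p fails. ✗
x: successors {z}; not Box not p there: z:F. ✗
y: no successors, so Diamond not Box not p fails. ✗
z: no successors, so Diamond not Box not p fails. ✗
Satisfying worlds: {s, u}.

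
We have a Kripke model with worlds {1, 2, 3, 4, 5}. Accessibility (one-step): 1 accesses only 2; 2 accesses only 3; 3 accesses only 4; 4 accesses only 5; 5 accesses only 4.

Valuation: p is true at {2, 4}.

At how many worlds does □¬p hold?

1: successors {2}; ¬p there: 2:F. ✗
2: successors {3}; ¬p there: 3:T. ✓
3: successors {4}; ¬p there: 4:F. ✗
4: successors {5}; ¬p there: 5:T. ✓
5: successors {4}; ¬p there: 4:F. ✗
Satisfying worlds: {2, 4}.

2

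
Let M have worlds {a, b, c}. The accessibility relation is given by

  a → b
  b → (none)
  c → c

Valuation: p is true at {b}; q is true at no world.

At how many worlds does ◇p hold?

1

a: successors {b}; p there: b:T. ✓
b: no successors, so ◇p fails. ✗
c: successors {c}; p there: c:F. ✗
Satisfying worlds: {a}.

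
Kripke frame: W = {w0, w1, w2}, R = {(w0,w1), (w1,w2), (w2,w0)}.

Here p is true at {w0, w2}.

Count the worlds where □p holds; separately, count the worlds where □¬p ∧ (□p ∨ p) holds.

For □p:
w0: successors {w1}; p there: w1:F. ✗
w1: successors {w2}; p there: w2:T. ✓
w2: successors {w0}; p there: w0:T. ✓
— 2 worlds.
For □¬p ∧ (□p ∨ p):
w0: □¬p is T, □p ∨ p is T. ✓
w1: □¬p is F, □p ∨ p is T. ✗
w2: □¬p is F, □p ∨ p is T. ✗
— 1 world.

2 and 1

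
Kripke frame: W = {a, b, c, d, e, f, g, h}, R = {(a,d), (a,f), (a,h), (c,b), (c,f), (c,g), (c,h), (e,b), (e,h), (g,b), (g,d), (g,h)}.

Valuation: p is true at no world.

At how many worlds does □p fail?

a: successors {d, f, h}; p there: d:F, f:F, h:F. ✗
b: no successors, so □p holds vacuously. ✓
c: successors {b, f, g, h}; p there: b:F, f:F, g:F, h:F. ✗
d: no successors, so □p holds vacuously. ✓
e: successors {b, h}; p there: b:F, h:F. ✗
f: no successors, so □p holds vacuously. ✓
g: successors {b, d, h}; p there: b:F, d:F, h:F. ✗
h: no successors, so □p holds vacuously. ✓
Satisfying worlds: {b, d, f, h}.
So □p fails at the other 4 worlds.

4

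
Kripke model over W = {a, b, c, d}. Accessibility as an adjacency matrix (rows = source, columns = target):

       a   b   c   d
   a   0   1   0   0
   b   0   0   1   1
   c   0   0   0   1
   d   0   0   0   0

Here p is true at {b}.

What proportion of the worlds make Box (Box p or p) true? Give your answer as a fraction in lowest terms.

a: successors {b}; Box p or p there: b:T. ✓
b: successors {c, d}; Box p or p there: c:F, d:T. ✗
c: successors {d}; Box p or p there: d:T. ✓
d: no successors, so Box (Box p or p) holds vacuously. ✓
That's 3 of 4 worlds, so 3/4.

3/4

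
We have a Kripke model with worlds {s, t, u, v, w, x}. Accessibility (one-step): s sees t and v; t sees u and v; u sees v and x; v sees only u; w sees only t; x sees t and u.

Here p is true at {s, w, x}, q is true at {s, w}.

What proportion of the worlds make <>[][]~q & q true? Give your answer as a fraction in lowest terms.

s: <>[][]~q is T, q is T. ✓
t: <>[][]~q is T, q is F. ✗
u: <>[][]~q is T, q is F. ✗
v: <>[][]~q is T, q is F. ✗
w: <>[][]~q is T, q is T. ✓
x: <>[][]~q is T, q is F. ✗
That's 2 of 6 worlds, so 2/6 = 1/3.

1/3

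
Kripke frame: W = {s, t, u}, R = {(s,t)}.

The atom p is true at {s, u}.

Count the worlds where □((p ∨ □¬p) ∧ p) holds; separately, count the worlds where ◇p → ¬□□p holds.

2 and 3

For □((p ∨ □¬p) ∧ p):
s: successors {t}; (p ∨ □¬p) ∧ p there: t:F. ✗
t: no successors, so □((p ∨ □¬p) ∧ p) holds vacuously. ✓
u: no successors, so □((p ∨ □¬p) ∧ p) holds vacuously. ✓
— 2 worlds.
For ◇p → ¬□□p:
s: ◇p is F, ¬□□p is F. ✓
t: ◇p is F, ¬□□p is F. ✓
u: ◇p is F, ¬□□p is F. ✓
— 3 worlds.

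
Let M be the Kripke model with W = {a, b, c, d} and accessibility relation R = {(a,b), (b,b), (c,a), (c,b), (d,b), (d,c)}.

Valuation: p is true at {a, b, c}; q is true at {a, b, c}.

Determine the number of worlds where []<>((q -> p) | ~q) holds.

a: successors {b}; <>((q -> p) | ~q) there: b:T. ✓
b: successors {b}; <>((q -> p) | ~q) there: b:T. ✓
c: successors {a, b}; <>((q -> p) | ~q) there: a:T, b:T. ✓
d: successors {b, c}; <>((q -> p) | ~q) there: b:T, c:T. ✓
Satisfying worlds: {a, b, c, d}.

4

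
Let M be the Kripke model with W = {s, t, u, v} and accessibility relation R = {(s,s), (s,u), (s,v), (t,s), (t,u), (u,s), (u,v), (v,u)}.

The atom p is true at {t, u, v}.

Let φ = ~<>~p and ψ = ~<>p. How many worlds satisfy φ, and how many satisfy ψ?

For ~<>~p:
s: <>~p is T. ✗
t: <>~p is T. ✗
u: <>~p is T. ✗
v: <>~p is F. ✓
— 1 world.
For ~<>p:
s: <>p is T. ✗
t: <>p is T. ✗
u: <>p is T. ✗
v: <>p is T. ✗
— 0 worlds.

1 and 0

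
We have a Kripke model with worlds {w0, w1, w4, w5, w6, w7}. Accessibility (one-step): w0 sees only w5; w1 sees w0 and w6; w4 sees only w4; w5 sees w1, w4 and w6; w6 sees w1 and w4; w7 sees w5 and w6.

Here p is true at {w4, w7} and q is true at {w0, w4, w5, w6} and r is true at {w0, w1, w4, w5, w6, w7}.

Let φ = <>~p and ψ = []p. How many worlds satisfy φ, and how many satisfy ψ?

For <>~p:
w0: successors {w5}; ~p there: w5:T. ✓
w1: successors {w0, w6}; ~p there: w0:T, w6:T. ✓
w4: successors {w4}; ~p there: w4:F. ✗
w5: successors {w1, w4, w6}; ~p there: w1:T, w4:F, w6:T. ✓
w6: successors {w1, w4}; ~p there: w1:T, w4:F. ✓
w7: successors {w5, w6}; ~p there: w5:T, w6:T. ✓
— 5 worlds.
For []p:
w0: successors {w5}; p there: w5:F. ✗
w1: successors {w0, w6}; p there: w0:F, w6:F. ✗
w4: successors {w4}; p there: w4:T. ✓
w5: successors {w1, w4, w6}; p there: w1:F, w4:T, w6:F. ✗
w6: successors {w1, w4}; p there: w1:F, w4:T. ✗
w7: successors {w5, w6}; p there: w5:F, w6:F. ✗
— 1 world.

5 and 1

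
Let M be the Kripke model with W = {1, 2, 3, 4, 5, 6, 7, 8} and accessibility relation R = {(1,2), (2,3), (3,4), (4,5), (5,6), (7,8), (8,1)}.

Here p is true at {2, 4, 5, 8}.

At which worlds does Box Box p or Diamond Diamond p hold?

1: Box Box p is F, Diamond Diamond p is F. ✗
2: Box Box p is T, Diamond Diamond p is T. ✓
3: Box Box p is T, Diamond Diamond p is T. ✓
4: Box Box p is F, Diamond Diamond p is F. ✗
5: Box Box p is T, Diamond Diamond p is F. ✓
6: Box Box p is T, Diamond Diamond p is F. ✓
7: Box Box p is F, Diamond Diamond p is F. ✗
8: Box Box p is T, Diamond Diamond p is T. ✓

{2, 3, 5, 6, 8}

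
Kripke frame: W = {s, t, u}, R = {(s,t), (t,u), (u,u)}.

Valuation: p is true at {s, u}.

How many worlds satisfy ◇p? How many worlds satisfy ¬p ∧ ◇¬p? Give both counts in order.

2 and 0

For ◇p:
s: successors {t}; p there: t:F. ✗
t: successors {u}; p there: u:T. ✓
u: successors {u}; p there: u:T. ✓
— 2 worlds.
For ¬p ∧ ◇¬p:
s: ¬p is F, ◇¬p is T. ✗
t: ¬p is T, ◇¬p is F. ✗
u: ¬p is F, ◇¬p is F. ✗
— 0 worlds.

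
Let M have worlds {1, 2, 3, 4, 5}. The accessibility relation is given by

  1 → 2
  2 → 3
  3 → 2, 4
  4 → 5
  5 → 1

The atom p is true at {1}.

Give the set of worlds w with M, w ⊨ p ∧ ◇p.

∅

1: p is T, ◇p is F. ✗
2: p is F, ◇p is F. ✗
3: p is F, ◇p is F. ✗
4: p is F, ◇p is F. ✗
5: p is F, ◇p is T. ✗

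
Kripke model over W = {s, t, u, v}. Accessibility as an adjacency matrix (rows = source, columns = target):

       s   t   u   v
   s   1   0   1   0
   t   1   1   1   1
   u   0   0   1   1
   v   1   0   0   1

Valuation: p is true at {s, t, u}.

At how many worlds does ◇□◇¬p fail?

s: successors {s, u}; □◇¬p there: s:F, u:T. ✓
t: successors {s, t, u, v}; □◇¬p there: s:F, t:F, u:T, v:F. ✓
u: successors {u, v}; □◇¬p there: u:T, v:F. ✓
v: successors {s, v}; □◇¬p there: s:F, v:F. ✗
Satisfying worlds: {s, t, u}.
So ◇□◇¬p fails at the other 1 world.

1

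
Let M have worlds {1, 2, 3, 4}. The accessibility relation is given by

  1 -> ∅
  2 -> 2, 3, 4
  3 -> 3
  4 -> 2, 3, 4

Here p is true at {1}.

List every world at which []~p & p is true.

1: []~p is T, p is T. ✓
2: []~p is T, p is F. ✗
3: []~p is T, p is F. ✗
4: []~p is T, p is F. ✗

{1}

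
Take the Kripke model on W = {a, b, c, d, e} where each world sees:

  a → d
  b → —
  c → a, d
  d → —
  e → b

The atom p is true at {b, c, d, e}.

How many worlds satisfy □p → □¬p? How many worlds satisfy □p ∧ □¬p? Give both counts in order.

3 and 2

For □p → □¬p:
a: □p is T, □¬p is F. ✗
b: □p is T, □¬p is T. ✓
c: □p is F, □¬p is F. ✓
d: □p is T, □¬p is T. ✓
e: □p is T, □¬p is F. ✗
— 3 worlds.
For □p ∧ □¬p:
a: □p is T, □¬p is F. ✗
b: □p is T, □¬p is T. ✓
c: □p is F, □¬p is F. ✗
d: □p is T, □¬p is T. ✓
e: □p is T, □¬p is F. ✗
— 2 worlds.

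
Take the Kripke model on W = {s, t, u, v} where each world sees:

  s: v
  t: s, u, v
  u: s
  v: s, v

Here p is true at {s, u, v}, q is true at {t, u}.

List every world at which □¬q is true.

s: successors {v}; ¬q there: v:T. ✓
t: successors {s, u, v}; ¬q there: s:T, u:F, v:T. ✗
u: successors {s}; ¬q there: s:T. ✓
v: successors {s, v}; ¬q there: s:T, v:T. ✓

{s, u, v}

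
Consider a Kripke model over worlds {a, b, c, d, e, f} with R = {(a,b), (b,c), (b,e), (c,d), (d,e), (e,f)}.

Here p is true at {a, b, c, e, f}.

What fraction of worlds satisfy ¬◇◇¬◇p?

a: ◇◇¬◇p is T. ✗
b: ◇◇¬◇p is T. ✗
c: ◇◇¬◇p is F. ✓
d: ◇◇¬◇p is T. ✗
e: ◇◇¬◇p is F. ✓
f: ◇◇¬◇p is F. ✓
That's 3 of 6 worlds, so 3/6 = 1/2.

1/2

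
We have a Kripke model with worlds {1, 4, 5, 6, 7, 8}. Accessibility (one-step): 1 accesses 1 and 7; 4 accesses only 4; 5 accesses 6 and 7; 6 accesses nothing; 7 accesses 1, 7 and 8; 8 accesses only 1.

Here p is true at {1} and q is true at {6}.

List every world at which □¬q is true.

1: successors {1, 7}; ¬q there: 1:T, 7:T. ✓
4: successors {4}; ¬q there: 4:T. ✓
5: successors {6, 7}; ¬q there: 6:F, 7:T. ✗
6: no successors, so □¬q holds vacuously. ✓
7: successors {1, 7, 8}; ¬q there: 1:T, 7:T, 8:T. ✓
8: successors {1}; ¬q there: 1:T. ✓

{1, 4, 6, 7, 8}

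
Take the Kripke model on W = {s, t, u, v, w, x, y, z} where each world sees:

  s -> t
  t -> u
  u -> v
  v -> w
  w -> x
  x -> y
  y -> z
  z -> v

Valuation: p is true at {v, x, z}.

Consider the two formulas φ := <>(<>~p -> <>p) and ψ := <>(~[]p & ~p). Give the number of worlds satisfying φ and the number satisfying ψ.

For <>(<>~p -> <>p):
s: successors {t}; <>~p -> <>p there: t:F. ✗
t: successors {u}; <>~p -> <>p there: u:T. ✓
u: successors {v}; <>~p -> <>p there: v:F. ✗
v: successors {w}; <>~p -> <>p there: w:T. ✓
w: successors {x}; <>~p -> <>p there: x:F. ✗
x: successors {y}; <>~p -> <>p there: y:T. ✓
y: successors {z}; <>~p -> <>p there: z:T. ✓
z: successors {v}; <>~p -> <>p there: v:F. ✗
— 4 worlds.
For <>(~[]p & ~p):
s: successors {t}; ~[]p & ~p there: t:T. ✓
t: successors {u}; ~[]p & ~p there: u:F. ✗
u: successors {v}; ~[]p & ~p there: v:F. ✗
v: successors {w}; ~[]p & ~p there: w:F. ✗
w: successors {x}; ~[]p & ~p there: x:F. ✗
x: successors {y}; ~[]p & ~p there: y:F. ✗
y: successors {z}; ~[]p & ~p there: z:F. ✗
z: successors {v}; ~[]p & ~p there: v:F. ✗
— 1 world.

4 and 1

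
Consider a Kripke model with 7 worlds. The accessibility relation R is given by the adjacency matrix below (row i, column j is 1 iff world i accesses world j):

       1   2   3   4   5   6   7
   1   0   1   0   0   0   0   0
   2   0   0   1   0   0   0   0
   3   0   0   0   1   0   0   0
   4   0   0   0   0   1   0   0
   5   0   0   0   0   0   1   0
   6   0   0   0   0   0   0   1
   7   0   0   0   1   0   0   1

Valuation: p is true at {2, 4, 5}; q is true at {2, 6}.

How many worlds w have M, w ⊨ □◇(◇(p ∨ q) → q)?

1

1: successors {2}; ◇(◇(p ∨ q) → q) there: 2:F. ✗
2: successors {3}; ◇(◇(p ∨ q) → q) there: 3:F. ✗
3: successors {4}; ◇(◇(p ∨ q) → q) there: 4:F. ✗
4: successors {5}; ◇(◇(p ∨ q) → q) there: 5:T. ✓
5: successors {6}; ◇(◇(p ∨ q) → q) there: 6:F. ✗
6: successors {7}; ◇(◇(p ∨ q) → q) there: 7:F. ✗
7: successors {4, 7}; ◇(◇(p ∨ q) → q) there: 4:F, 7:F. ✗
Satisfying worlds: {4}.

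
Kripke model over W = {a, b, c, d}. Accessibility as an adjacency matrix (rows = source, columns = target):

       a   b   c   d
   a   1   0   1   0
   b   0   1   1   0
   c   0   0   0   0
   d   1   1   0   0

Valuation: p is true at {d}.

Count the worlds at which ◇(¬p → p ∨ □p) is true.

2

a: successors {a, c}; ¬p → p ∨ □p there: a:F, c:T. ✓
b: successors {b, c}; ¬p → p ∨ □p there: b:F, c:T. ✓
c: no successors, so ◇(¬p → p ∨ □p) fails. ✗
d: successors {a, b}; ¬p → p ∨ □p there: a:F, b:F. ✗
Satisfying worlds: {a, b}.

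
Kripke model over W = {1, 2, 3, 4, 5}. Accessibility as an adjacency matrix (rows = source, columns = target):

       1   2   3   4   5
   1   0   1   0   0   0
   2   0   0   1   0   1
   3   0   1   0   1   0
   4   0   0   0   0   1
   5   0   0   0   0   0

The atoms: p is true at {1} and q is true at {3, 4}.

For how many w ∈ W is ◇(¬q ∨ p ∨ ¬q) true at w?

4

1: successors {2}; ¬q ∨ p ∨ ¬q there: 2:T. ✓
2: successors {3, 5}; ¬q ∨ p ∨ ¬q there: 3:F, 5:T. ✓
3: successors {2, 4}; ¬q ∨ p ∨ ¬q there: 2:T, 4:F. ✓
4: successors {5}; ¬q ∨ p ∨ ¬q there: 5:T. ✓
5: no successors, so ◇(¬q ∨ p ∨ ¬q) fails. ✗
Satisfying worlds: {1, 2, 3, 4}.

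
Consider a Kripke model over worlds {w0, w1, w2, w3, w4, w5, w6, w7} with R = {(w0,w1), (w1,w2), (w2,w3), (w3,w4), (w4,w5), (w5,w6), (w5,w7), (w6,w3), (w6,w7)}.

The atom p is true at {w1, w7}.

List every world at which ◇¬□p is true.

{w0, w1, w2, w3, w4, w5, w6}

w0: successors {w1}; ¬□p there: w1:T. ✓
w1: successors {w2}; ¬□p there: w2:T. ✓
w2: successors {w3}; ¬□p there: w3:T. ✓
w3: successors {w4}; ¬□p there: w4:T. ✓
w4: successors {w5}; ¬□p there: w5:T. ✓
w5: successors {w6, w7}; ¬□p there: w6:T, w7:F. ✓
w6: successors {w3, w7}; ¬□p there: w3:T, w7:F. ✓
w7: no successors, so ◇¬□p fails. ✗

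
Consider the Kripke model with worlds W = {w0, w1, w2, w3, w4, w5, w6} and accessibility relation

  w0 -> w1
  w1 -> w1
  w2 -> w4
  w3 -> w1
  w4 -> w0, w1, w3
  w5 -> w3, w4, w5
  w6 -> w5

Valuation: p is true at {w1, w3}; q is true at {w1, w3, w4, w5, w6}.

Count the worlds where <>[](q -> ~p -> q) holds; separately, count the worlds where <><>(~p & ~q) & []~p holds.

For <>[](q -> ~p -> q):
w0: successors {w1}; [](q -> ~p -> q) there: w1:T. ✓
w1: successors {w1}; [](q -> ~p -> q) there: w1:T. ✓
w2: successors {w4}; [](q -> ~p -> q) there: w4:T. ✓
w3: successors {w1}; [](q -> ~p -> q) there: w1:T. ✓
w4: successors {w0, w1, w3}; [](q -> ~p -> q) there: w0:T, w1:T, w3:T. ✓
w5: successors {w3, w4, w5}; [](q -> ~p -> q) there: w3:T, w4:T, w5:T. ✓
w6: successors {w5}; [](q -> ~p -> q) there: w5:T. ✓
— 7 worlds.
For <><>(~p & ~q) & []~p:
w0: <><>(~p & ~q) is F, []~p is F. ✗
w1: <><>(~p & ~q) is F, []~p is F. ✗
w2: <><>(~p & ~q) is T, []~p is T. ✓
w3: <><>(~p & ~q) is F, []~p is F. ✗
w4: <><>(~p & ~q) is F, []~p is F. ✗
w5: <><>(~p & ~q) is T, []~p is F. ✗
w6: <><>(~p & ~q) is F, []~p is T. ✗
— 1 world.

7 and 1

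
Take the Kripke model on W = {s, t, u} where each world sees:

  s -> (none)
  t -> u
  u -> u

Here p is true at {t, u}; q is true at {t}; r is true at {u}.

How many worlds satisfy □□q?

1

s: no successors, so □□q holds vacuously. ✓
t: successors {u}; □q there: u:F. ✗
u: successors {u}; □q there: u:F. ✗
Satisfying worlds: {s}.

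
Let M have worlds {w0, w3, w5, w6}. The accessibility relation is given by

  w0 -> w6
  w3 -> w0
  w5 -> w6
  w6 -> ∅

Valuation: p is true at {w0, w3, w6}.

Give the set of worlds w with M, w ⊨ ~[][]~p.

{w3}

w0: [][]~p is T. ✗
w3: [][]~p is F. ✓
w5: [][]~p is T. ✗
w6: [][]~p is T. ✗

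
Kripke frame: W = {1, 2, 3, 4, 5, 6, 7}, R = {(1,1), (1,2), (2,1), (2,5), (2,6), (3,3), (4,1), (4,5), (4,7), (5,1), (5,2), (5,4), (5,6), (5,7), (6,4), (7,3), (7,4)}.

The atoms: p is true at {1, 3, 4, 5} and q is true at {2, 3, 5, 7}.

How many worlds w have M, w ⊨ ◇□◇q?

1: successors {1, 2}; □◇q there: 1:T, 2:F. ✓
2: successors {1, 5, 6}; □◇q there: 1:T, 5:F, 6:T. ✓
3: successors {3}; □◇q there: 3:T. ✓
4: successors {1, 5, 7}; □◇q there: 1:T, 5:F, 7:T. ✓
5: successors {1, 2, 4, 6, 7}; □◇q there: 1:T, 2:F, 4:T, 6:T, 7:T. ✓
6: successors {4}; □◇q there: 4:T. ✓
7: successors {3, 4}; □◇q there: 3:T, 4:T. ✓
Satisfying worlds: {1, 2, 3, 4, 5, 6, 7}.

7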